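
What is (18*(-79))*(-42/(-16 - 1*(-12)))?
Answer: -14931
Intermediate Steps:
(18*(-79))*(-42/(-16 - 1*(-12))) = -(-59724)/(-16 + 12) = -(-59724)/(-4) = -(-59724)*(-1)/4 = -1422*21/2 = -14931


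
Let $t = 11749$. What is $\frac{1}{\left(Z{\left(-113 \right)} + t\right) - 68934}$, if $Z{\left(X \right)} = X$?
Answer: $- \frac{1}{57298} \approx -1.7453 \cdot 10^{-5}$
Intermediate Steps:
$\frac{1}{\left(Z{\left(-113 \right)} + t\right) - 68934} = \frac{1}{\left(-113 + 11749\right) - 68934} = \frac{1}{11636 - 68934} = \frac{1}{-57298} = - \frac{1}{57298}$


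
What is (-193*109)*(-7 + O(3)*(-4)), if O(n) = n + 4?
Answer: 736295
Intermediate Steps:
O(n) = 4 + n
(-193*109)*(-7 + O(3)*(-4)) = (-193*109)*(-7 + (4 + 3)*(-4)) = -21037*(-7 + 7*(-4)) = -21037*(-7 - 28) = -21037*(-35) = 736295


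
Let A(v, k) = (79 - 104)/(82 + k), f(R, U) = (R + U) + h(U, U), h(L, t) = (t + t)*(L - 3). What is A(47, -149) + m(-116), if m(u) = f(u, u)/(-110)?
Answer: -915721/3685 ≈ -248.50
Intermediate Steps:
h(L, t) = 2*t*(-3 + L) (h(L, t) = (2*t)*(-3 + L) = 2*t*(-3 + L))
f(R, U) = R + U + 2*U*(-3 + U) (f(R, U) = (R + U) + 2*U*(-3 + U) = R + U + 2*U*(-3 + U))
A(v, k) = -25/(82 + k)
m(u) = -u/55 - u*(-3 + u)/55 (m(u) = (u + u + 2*u*(-3 + u))/(-110) = (2*u + 2*u*(-3 + u))*(-1/110) = -u/55 - u*(-3 + u)/55)
A(47, -149) + m(-116) = -25/(82 - 149) + (1/55)*(-116)*(2 - 1*(-116)) = -25/(-67) + (1/55)*(-116)*(2 + 116) = -25*(-1/67) + (1/55)*(-116)*118 = 25/67 - 13688/55 = -915721/3685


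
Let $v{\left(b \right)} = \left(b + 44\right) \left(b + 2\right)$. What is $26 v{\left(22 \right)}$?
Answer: $41184$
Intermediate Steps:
$v{\left(b \right)} = \left(2 + b\right) \left(44 + b\right)$ ($v{\left(b \right)} = \left(44 + b\right) \left(2 + b\right) = \left(2 + b\right) \left(44 + b\right)$)
$26 v{\left(22 \right)} = 26 \left(88 + 22^{2} + 46 \cdot 22\right) = 26 \left(88 + 484 + 1012\right) = 26 \cdot 1584 = 41184$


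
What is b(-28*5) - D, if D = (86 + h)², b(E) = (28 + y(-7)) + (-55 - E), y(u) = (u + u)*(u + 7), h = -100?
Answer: -83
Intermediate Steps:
y(u) = 2*u*(7 + u) (y(u) = (2*u)*(7 + u) = 2*u*(7 + u))
b(E) = -27 - E (b(E) = (28 + 2*(-7)*(7 - 7)) + (-55 - E) = (28 + 2*(-7)*0) + (-55 - E) = (28 + 0) + (-55 - E) = 28 + (-55 - E) = -27 - E)
D = 196 (D = (86 - 100)² = (-14)² = 196)
b(-28*5) - D = (-27 - (-28)*5) - 1*196 = (-27 - 1*(-140)) - 196 = (-27 + 140) - 196 = 113 - 196 = -83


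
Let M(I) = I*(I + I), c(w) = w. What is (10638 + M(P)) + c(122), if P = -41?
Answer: 14122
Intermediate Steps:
M(I) = 2*I² (M(I) = I*(2*I) = 2*I²)
(10638 + M(P)) + c(122) = (10638 + 2*(-41)²) + 122 = (10638 + 2*1681) + 122 = (10638 + 3362) + 122 = 14000 + 122 = 14122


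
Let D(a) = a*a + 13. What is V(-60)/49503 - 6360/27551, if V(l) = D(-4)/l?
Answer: -651418751/2821773420 ≈ -0.23085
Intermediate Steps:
D(a) = 13 + a**2 (D(a) = a**2 + 13 = 13 + a**2)
V(l) = 29/l (V(l) = (13 + (-4)**2)/l = (13 + 16)/l = 29/l)
V(-60)/49503 - 6360/27551 = (29/(-60))/49503 - 6360/27551 = (29*(-1/60))*(1/49503) - 6360*1/27551 = -29/60*1/49503 - 6360/27551 = -1/102420 - 6360/27551 = -651418751/2821773420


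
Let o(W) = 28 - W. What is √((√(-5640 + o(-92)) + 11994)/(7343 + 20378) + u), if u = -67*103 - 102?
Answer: √(-5381149762849 + 110884*I*√345)/27721 ≈ 1.6014e-5 + 83.681*I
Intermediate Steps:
u = -7003 (u = -6901 - 102 = -7003)
√((√(-5640 + o(-92)) + 11994)/(7343 + 20378) + u) = √((√(-5640 + (28 - 1*(-92))) + 11994)/(7343 + 20378) - 7003) = √((√(-5640 + (28 + 92)) + 11994)/27721 - 7003) = √((√(-5640 + 120) + 11994)*(1/27721) - 7003) = √((√(-5520) + 11994)*(1/27721) - 7003) = √((4*I*√345 + 11994)*(1/27721) - 7003) = √((11994 + 4*I*√345)*(1/27721) - 7003) = √((11994/27721 + 4*I*√345/27721) - 7003) = √(-194118169/27721 + 4*I*√345/27721)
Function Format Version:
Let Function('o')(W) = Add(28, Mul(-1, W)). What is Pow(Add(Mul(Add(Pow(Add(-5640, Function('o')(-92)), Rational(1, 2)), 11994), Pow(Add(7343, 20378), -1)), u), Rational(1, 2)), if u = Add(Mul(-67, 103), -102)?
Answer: Mul(Rational(1, 27721), Pow(Add(-5381149762849, Mul(110884, I, Pow(345, Rational(1, 2)))), Rational(1, 2))) ≈ Add(1.6014e-5, Mul(83.681, I))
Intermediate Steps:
u = -7003 (u = Add(-6901, -102) = -7003)
Pow(Add(Mul(Add(Pow(Add(-5640, Function('o')(-92)), Rational(1, 2)), 11994), Pow(Add(7343, 20378), -1)), u), Rational(1, 2)) = Pow(Add(Mul(Add(Pow(Add(-5640, Add(28, Mul(-1, -92))), Rational(1, 2)), 11994), Pow(Add(7343, 20378), -1)), -7003), Rational(1, 2)) = Pow(Add(Mul(Add(Pow(Add(-5640, Add(28, 92)), Rational(1, 2)), 11994), Pow(27721, -1)), -7003), Rational(1, 2)) = Pow(Add(Mul(Add(Pow(Add(-5640, 120), Rational(1, 2)), 11994), Rational(1, 27721)), -7003), Rational(1, 2)) = Pow(Add(Mul(Add(Pow(-5520, Rational(1, 2)), 11994), Rational(1, 27721)), -7003), Rational(1, 2)) = Pow(Add(Mul(Add(Mul(4, I, Pow(345, Rational(1, 2))), 11994), Rational(1, 27721)), -7003), Rational(1, 2)) = Pow(Add(Mul(Add(11994, Mul(4, I, Pow(345, Rational(1, 2)))), Rational(1, 27721)), -7003), Rational(1, 2)) = Pow(Add(Add(Rational(11994, 27721), Mul(Rational(4, 27721), I, Pow(345, Rational(1, 2)))), -7003), Rational(1, 2)) = Pow(Add(Rational(-194118169, 27721), Mul(Rational(4, 27721), I, Pow(345, Rational(1, 2)))), Rational(1, 2))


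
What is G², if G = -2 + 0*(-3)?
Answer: 4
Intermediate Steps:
G = -2 (G = -2 + 0 = -2)
G² = (-2)² = 4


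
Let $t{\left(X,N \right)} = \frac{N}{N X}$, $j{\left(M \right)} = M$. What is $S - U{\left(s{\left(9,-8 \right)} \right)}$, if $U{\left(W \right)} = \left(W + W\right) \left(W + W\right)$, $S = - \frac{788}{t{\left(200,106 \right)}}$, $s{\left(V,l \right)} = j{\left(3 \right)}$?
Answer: $-157636$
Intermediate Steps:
$s{\left(V,l \right)} = 3$
$t{\left(X,N \right)} = \frac{1}{X}$ ($t{\left(X,N \right)} = N \frac{1}{N X} = \frac{1}{X}$)
$S = -157600$ ($S = - \frac{788}{\frac{1}{200}} = - 788 \frac{1}{\frac{1}{200}} = \left(-788\right) 200 = -157600$)
$U{\left(W \right)} = 4 W^{2}$ ($U{\left(W \right)} = 2 W 2 W = 4 W^{2}$)
$S - U{\left(s{\left(9,-8 \right)} \right)} = -157600 - 4 \cdot 3^{2} = -157600 - 4 \cdot 9 = -157600 - 36 = -157636$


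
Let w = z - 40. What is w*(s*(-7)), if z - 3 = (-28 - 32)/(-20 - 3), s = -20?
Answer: -110740/23 ≈ -4814.8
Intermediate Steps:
z = 129/23 (z = 3 + (-28 - 32)/(-20 - 3) = 3 - 60/(-23) = 3 - 60*(-1/23) = 3 + 60/23 = 129/23 ≈ 5.6087)
w = -791/23 (w = 129/23 - 40 = -791/23 ≈ -34.391)
w*(s*(-7)) = -(-15820)*(-7)/23 = -791/23*140 = -110740/23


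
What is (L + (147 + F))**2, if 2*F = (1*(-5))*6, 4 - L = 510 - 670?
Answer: 87616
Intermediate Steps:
L = 164 (L = 4 - (510 - 670) = 4 - 1*(-160) = 4 + 160 = 164)
F = -15 (F = ((1*(-5))*6)/2 = (-5*6)/2 = (1/2)*(-30) = -15)
(L + (147 + F))**2 = (164 + (147 - 15))**2 = (164 + 132)**2 = 296**2 = 87616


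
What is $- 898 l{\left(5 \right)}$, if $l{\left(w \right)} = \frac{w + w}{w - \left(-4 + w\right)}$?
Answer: $-2245$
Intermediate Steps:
$l{\left(w \right)} = \frac{w}{2}$ ($l{\left(w \right)} = \frac{2 w}{4} = 2 w \frac{1}{4} = \frac{w}{2}$)
$- 898 l{\left(5 \right)} = - 898 \cdot \frac{1}{2} \cdot 5 = \left(-898\right) \frac{5}{2} = -2245$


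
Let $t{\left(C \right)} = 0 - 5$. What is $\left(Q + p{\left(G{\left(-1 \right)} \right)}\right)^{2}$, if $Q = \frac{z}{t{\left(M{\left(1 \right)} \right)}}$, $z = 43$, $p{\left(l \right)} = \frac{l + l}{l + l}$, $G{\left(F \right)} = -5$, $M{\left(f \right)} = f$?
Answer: $\frac{1444}{25} \approx 57.76$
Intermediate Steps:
$t{\left(C \right)} = -5$ ($t{\left(C \right)} = 0 - 5 = -5$)
$p{\left(l \right)} = 1$ ($p{\left(l \right)} = \frac{2 l}{2 l} = 2 l \frac{1}{2 l} = 1$)
$Q = - \frac{43}{5}$ ($Q = \frac{43}{-5} = 43 \left(- \frac{1}{5}\right) = - \frac{43}{5} \approx -8.6$)
$\left(Q + p{\left(G{\left(-1 \right)} \right)}\right)^{2} = \left(- \frac{43}{5} + 1\right)^{2} = \left(- \frac{38}{5}\right)^{2} = \frac{1444}{25}$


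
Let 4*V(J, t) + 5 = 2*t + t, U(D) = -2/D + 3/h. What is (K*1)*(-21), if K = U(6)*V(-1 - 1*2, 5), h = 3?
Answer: -35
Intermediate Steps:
U(D) = 1 - 2/D (U(D) = -2/D + 3/3 = -2/D + 3*(1/3) = -2/D + 1 = 1 - 2/D)
V(J, t) = -5/4 + 3*t/4 (V(J, t) = -5/4 + (2*t + t)/4 = -5/4 + (3*t)/4 = -5/4 + 3*t/4)
K = 5/3 (K = ((-2 + 6)/6)*(-5/4 + (3/4)*5) = ((1/6)*4)*(-5/4 + 15/4) = (2/3)*(5/2) = 5/3 ≈ 1.6667)
(K*1)*(-21) = ((5/3)*1)*(-21) = (5/3)*(-21) = -35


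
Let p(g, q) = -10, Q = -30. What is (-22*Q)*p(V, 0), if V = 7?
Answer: -6600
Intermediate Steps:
(-22*Q)*p(V, 0) = -22*(-30)*(-10) = 660*(-10) = -6600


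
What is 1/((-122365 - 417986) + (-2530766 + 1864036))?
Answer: -1/1207081 ≈ -8.2845e-7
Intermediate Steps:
1/((-122365 - 417986) + (-2530766 + 1864036)) = 1/(-540351 - 666730) = 1/(-1207081) = -1/1207081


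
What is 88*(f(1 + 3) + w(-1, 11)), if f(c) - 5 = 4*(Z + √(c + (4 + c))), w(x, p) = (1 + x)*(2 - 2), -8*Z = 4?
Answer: 264 + 704*√3 ≈ 1483.4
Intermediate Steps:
Z = -½ (Z = -⅛*4 = -½ ≈ -0.50000)
w(x, p) = 0 (w(x, p) = (1 + x)*0 = 0)
f(c) = 3 + 4*√(4 + 2*c) (f(c) = 5 + 4*(-½ + √(c + (4 + c))) = 5 + 4*(-½ + √(4 + 2*c)) = 5 + (-2 + 4*√(4 + 2*c)) = 3 + 4*√(4 + 2*c))
88*(f(1 + 3) + w(-1, 11)) = 88*((3 + 4*√(4 + 2*(1 + 3))) + 0) = 88*((3 + 4*√(4 + 2*4)) + 0) = 88*((3 + 4*√(4 + 8)) + 0) = 88*((3 + 4*√12) + 0) = 88*((3 + 4*(2*√3)) + 0) = 88*((3 + 8*√3) + 0) = 88*(3 + 8*√3) = 264 + 704*√3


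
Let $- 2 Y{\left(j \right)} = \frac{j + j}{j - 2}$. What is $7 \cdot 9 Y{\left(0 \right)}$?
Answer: $0$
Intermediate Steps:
$Y{\left(j \right)} = - \frac{j}{-2 + j}$ ($Y{\left(j \right)} = - \frac{\left(j + j\right) \frac{1}{j - 2}}{2} = - \frac{2 j \frac{1}{-2 + j}}{2} = - \frac{j}{-2 + j}$)
$7 \cdot 9 Y{\left(0 \right)} = 7 \cdot 9 \left(\left(-1\right) 0 \frac{1}{-2 + 0}\right) = 63 \left(\left(-1\right) 0 \frac{1}{-2}\right) = 63 \left(\left(-1\right) 0 \left(- \frac{1}{2}\right)\right) = 63 \cdot 0 = 0$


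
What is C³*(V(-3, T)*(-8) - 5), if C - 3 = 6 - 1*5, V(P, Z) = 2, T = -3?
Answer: -1344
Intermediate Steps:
C = 4 (C = 3 + (6 - 1*5) = 3 + (6 - 5) = 3 + 1 = 4)
C³*(V(-3, T)*(-8) - 5) = 4³*(2*(-8) - 5) = 64*(-16 - 5) = 64*(-21) = -1344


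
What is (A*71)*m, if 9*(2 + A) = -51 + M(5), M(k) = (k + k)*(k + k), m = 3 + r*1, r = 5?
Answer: 17608/9 ≈ 1956.4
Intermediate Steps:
m = 8 (m = 3 + 5*1 = 3 + 5 = 8)
M(k) = 4*k² (M(k) = (2*k)*(2*k) = 4*k²)
A = 31/9 (A = -2 + (-51 + 4*5²)/9 = -2 + (-51 + 4*25)/9 = -2 + (-51 + 100)/9 = -2 + (⅑)*49 = -2 + 49/9 = 31/9 ≈ 3.4444)
(A*71)*m = ((31/9)*71)*8 = (2201/9)*8 = 17608/9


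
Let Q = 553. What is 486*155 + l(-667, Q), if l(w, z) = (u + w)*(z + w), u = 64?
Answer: 144072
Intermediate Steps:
l(w, z) = (64 + w)*(w + z) (l(w, z) = (64 + w)*(z + w) = (64 + w)*(w + z))
486*155 + l(-667, Q) = 486*155 + ((-667)² + 64*(-667) + 64*553 - 667*553) = 75330 + (444889 - 42688 + 35392 - 368851) = 75330 + 68742 = 144072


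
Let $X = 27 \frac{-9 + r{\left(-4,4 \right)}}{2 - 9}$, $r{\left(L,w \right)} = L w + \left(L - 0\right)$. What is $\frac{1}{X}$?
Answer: $\frac{7}{783} \approx 0.00894$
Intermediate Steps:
$r{\left(L,w \right)} = L + L w$ ($r{\left(L,w \right)} = L w + \left(L + 0\right) = L w + L = L + L w$)
$X = \frac{783}{7}$ ($X = 27 \frac{-9 - 4 \left(1 + 4\right)}{2 - 9} = 27 \frac{-9 - 20}{-7} = 27 \left(-9 - 20\right) \left(- \frac{1}{7}\right) = 27 \left(\left(-29\right) \left(- \frac{1}{7}\right)\right) = 27 \cdot \frac{29}{7} = \frac{783}{7} \approx 111.86$)
$\frac{1}{X} = \frac{1}{\frac{783}{7}} = \frac{7}{783}$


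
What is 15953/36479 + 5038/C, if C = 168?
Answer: 93230653/3064236 ≈ 30.425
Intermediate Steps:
15953/36479 + 5038/C = 15953/36479 + 5038/168 = 15953*(1/36479) + 5038*(1/168) = 15953/36479 + 2519/84 = 93230653/3064236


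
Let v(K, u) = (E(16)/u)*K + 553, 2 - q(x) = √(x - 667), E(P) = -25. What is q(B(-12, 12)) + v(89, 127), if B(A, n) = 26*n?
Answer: 68260/127 - I*√355 ≈ 537.48 - 18.841*I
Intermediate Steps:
q(x) = 2 - √(-667 + x) (q(x) = 2 - √(x - 667) = 2 - √(-667 + x))
v(K, u) = 553 - 25*K/u (v(K, u) = (-25/u)*K + 553 = -25*K/u + 553 = 553 - 25*K/u)
q(B(-12, 12)) + v(89, 127) = (2 - √(-667 + 26*12)) + (553 - 25*89/127) = (2 - √(-667 + 312)) + (553 - 25*89*1/127) = (2 - √(-355)) + (553 - 2225/127) = (2 - I*√355) + 68006/127 = 68260/127 - I*√355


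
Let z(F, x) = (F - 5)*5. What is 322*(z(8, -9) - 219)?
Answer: -65688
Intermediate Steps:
z(F, x) = -25 + 5*F (z(F, x) = (-5 + F)*5 = -25 + 5*F)
322*(z(8, -9) - 219) = 322*((-25 + 5*8) - 219) = 322*((-25 + 40) - 219) = 322*(15 - 219) = 322*(-204) = -65688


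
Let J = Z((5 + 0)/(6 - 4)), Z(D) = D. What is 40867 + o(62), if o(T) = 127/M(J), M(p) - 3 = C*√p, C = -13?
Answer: 33796247/827 - 1651*√10/827 ≈ 40860.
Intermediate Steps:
J = 5/2 (J = (5 + 0)/(6 - 4) = 5/2 ≈ 2.5000)
M(p) = 3 - 13*√p
o(T) = 127/(3 - 13*√10/2)
40867 + o(62) = 40867 + (-762/827 - 1651*√10/827) = 33796247/827 - 1651*√10/827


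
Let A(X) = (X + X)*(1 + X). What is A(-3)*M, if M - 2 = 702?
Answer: 8448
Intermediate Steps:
M = 704 (M = 2 + 702 = 704)
A(X) = 2*X*(1 + X) (A(X) = (2*X)*(1 + X) = 2*X*(1 + X))
A(-3)*M = (2*(-3)*(1 - 3))*704 = (2*(-3)*(-2))*704 = 12*704 = 8448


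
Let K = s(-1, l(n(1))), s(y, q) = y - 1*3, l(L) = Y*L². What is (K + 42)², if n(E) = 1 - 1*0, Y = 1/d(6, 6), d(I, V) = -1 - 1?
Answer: 1444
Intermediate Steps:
d(I, V) = -2
Y = -½ (Y = 1/(-2) = -½ ≈ -0.50000)
n(E) = 1 (n(E) = 1 + 0 = 1)
l(L) = -L²/2
s(y, q) = -3 + y (s(y, q) = y - 3 = -3 + y)
K = -4 (K = -3 - 1 = -4)
(K + 42)² = (-4 + 42)² = 38² = 1444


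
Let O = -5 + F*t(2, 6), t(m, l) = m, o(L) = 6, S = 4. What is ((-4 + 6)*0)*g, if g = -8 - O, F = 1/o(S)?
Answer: 0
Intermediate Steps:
F = 1/6 ≈ 0.16667
O = -14/3 (O = -5 + (1/6)*2 = -5 + 1/3 = -14/3 ≈ -4.6667)
g = -10/3 (g = -8 - 1*(-14/3) = -8 + 14/3 = -10/3 ≈ -3.3333)
((-4 + 6)*0)*g = ((-4 + 6)*0)*(-10/3) = (2*0)*(-10/3) = 0*(-10/3) = 0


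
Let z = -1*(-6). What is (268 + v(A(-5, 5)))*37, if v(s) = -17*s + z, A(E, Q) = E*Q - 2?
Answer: 27121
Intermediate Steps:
z = 6
A(E, Q) = -2 + E*Q
v(s) = 6 - 17*s (v(s) = -17*s + 6 = 6 - 17*s)
(268 + v(A(-5, 5)))*37 = (268 + (6 - 17*(-2 - 5*5)))*37 = (268 + (6 - 17*(-2 - 25)))*37 = (268 + (6 - 17*(-27)))*37 = (268 + (6 + 459))*37 = (268 + 465)*37 = 733*37 = 27121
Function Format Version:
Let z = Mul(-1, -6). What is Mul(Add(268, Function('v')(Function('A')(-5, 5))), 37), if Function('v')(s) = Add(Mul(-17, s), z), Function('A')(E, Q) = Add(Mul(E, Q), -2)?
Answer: 27121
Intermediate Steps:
z = 6
Function('A')(E, Q) = Add(-2, Mul(E, Q))
Function('v')(s) = Add(6, Mul(-17, s)) (Function('v')(s) = Add(Mul(-17, s), 6) = Add(6, Mul(-17, s)))
Mul(Add(268, Function('v')(Function('A')(-5, 5))), 37) = Mul(Add(268, Add(6, Mul(-17, Add(-2, Mul(-5, 5))))), 37) = Mul(Add(268, Add(6, Mul(-17, Add(-2, -25)))), 37) = Mul(Add(268, Add(6, Mul(-17, -27))), 37) = Mul(Add(268, Add(6, 459)), 37) = Mul(Add(268, 465), 37) = Mul(733, 37) = 27121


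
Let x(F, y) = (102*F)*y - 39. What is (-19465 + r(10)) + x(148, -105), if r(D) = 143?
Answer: -1604441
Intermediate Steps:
x(F, y) = -39 + 102*F*y (x(F, y) = 102*F*y - 39 = -39 + 102*F*y)
(-19465 + r(10)) + x(148, -105) = (-19465 + 143) + (-39 + 102*148*(-105)) = -19322 + (-39 - 1585080) = -19322 - 1585119 = -1604441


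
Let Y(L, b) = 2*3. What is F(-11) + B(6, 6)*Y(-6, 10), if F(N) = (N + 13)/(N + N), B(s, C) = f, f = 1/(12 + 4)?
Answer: 25/88 ≈ 0.28409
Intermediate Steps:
f = 1/16 ≈ 0.062500
B(s, C) = 1/16
Y(L, b) = 6
F(N) = (13 + N)/(2*N) (F(N) = (13 + N)/((2*N)) = (13 + N)*(1/(2*N)) = (13 + N)/(2*N))
F(-11) + B(6, 6)*Y(-6, 10) = (½)*(13 - 11)/(-11) + (1/16)*6 = (½)*(-1/11)*2 + 3/8 = -1/11 + 3/8 = 25/88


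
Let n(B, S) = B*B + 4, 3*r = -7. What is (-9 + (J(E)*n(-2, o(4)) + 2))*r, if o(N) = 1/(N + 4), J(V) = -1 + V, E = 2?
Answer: -7/3 ≈ -2.3333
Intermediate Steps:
o(N) = 1/(4 + N)
r = -7/3 (r = (⅓)*(-7) = -7/3 ≈ -2.3333)
n(B, S) = 4 + B² (n(B, S) = B² + 4 = 4 + B²)
(-9 + (J(E)*n(-2, o(4)) + 2))*r = (-9 + ((-1 + 2)*(4 + (-2)²) + 2))*(-7/3) = (-9 + (1*(4 + 4) + 2))*(-7/3) = (-9 + (1*8 + 2))*(-7/3) = (-9 + (8 + 2))*(-7/3) = (-9 + 10)*(-7/3) = 1*(-7/3) = -7/3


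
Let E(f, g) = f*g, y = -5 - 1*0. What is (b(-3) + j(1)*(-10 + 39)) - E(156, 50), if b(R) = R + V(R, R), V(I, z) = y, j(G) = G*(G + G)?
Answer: -7750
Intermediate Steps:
y = -5 (y = -5 + 0 = -5)
j(G) = 2*G² (j(G) = G*(2*G) = 2*G²)
V(I, z) = -5
b(R) = -5 + R (b(R) = R - 5 = -5 + R)
(b(-3) + j(1)*(-10 + 39)) - E(156, 50) = ((-5 - 3) + (2*1²)*(-10 + 39)) - 156*50 = (-8 + (2*1)*29) - 1*7800 = (-8 + 2*29) - 7800 = (-8 + 58) - 7800 = 50 - 7800 = -7750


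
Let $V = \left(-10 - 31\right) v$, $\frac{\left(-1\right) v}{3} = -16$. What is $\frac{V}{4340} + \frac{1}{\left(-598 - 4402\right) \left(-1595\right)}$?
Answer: $- \frac{784739783}{1730575000} \approx -0.45346$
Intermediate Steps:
$v = 48$ ($v = \left(-3\right) \left(-16\right) = 48$)
$V = -1968$ ($V = \left(-10 - 31\right) 48 = \left(-41\right) 48 = -1968$)
$\frac{V}{4340} + \frac{1}{\left(-598 - 4402\right) \left(-1595\right)} = - \frac{1968}{4340} + \frac{1}{\left(-598 - 4402\right) \left(-1595\right)} = \left(-1968\right) \frac{1}{4340} + \frac{1}{-5000} \left(- \frac{1}{1595}\right) = - \frac{492}{1085} - - \frac{1}{7975000} = - \frac{492}{1085} + \frac{1}{7975000} = - \frac{784739783}{1730575000}$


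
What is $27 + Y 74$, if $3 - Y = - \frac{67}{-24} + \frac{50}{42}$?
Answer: $- \frac{1279}{28} \approx -45.679$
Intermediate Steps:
$Y = - \frac{55}{56}$ ($Y = 3 - \left(- \frac{67}{-24} + \frac{50}{42}\right) = 3 - \left(\left(-67\right) \left(- \frac{1}{24}\right) + 50 \cdot \frac{1}{42}\right) = 3 - \left(\frac{67}{24} + \frac{25}{21}\right) = 3 - \frac{223}{56} = - \frac{55}{56} \approx -0.98214$)
$27 + Y 74 = 27 - \frac{2035}{28} = - \frac{1279}{28}$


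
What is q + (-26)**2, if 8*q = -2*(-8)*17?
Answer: 710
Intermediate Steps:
q = 34 (q = (-2*(-8)*17)/8 = (16*17)/8 = (1/8)*272 = 34)
q + (-26)**2 = 34 + (-26)**2 = 34 + 676 = 710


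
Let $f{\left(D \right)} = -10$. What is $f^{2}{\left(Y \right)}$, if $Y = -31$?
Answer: $100$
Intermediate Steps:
$f^{2}{\left(Y \right)} = \left(-10\right)^{2} = 100$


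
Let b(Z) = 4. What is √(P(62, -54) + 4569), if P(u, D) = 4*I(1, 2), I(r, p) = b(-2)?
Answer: √4585 ≈ 67.713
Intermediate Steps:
I(r, p) = 4
P(u, D) = 16 (P(u, D) = 4*4 = 16)
√(P(62, -54) + 4569) = √(16 + 4569) = √4585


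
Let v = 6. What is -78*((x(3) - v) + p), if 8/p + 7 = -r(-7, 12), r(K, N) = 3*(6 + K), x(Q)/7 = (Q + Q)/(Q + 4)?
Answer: 156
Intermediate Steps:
x(Q) = 14*Q/(4 + Q) (x(Q) = 7*((Q + Q)/(Q + 4)) = 7*((2*Q)/(4 + Q)) = 7*(2*Q/(4 + Q)) = 14*Q/(4 + Q))
r(K, N) = 18 + 3*K
p = -2 (p = 8/(-7 - (18 + 3*(-7))) = 8/(-7 - (18 - 21)) = 8/(-7 - 1*(-3)) = 8/(-7 + 3) = 8/(-4) = 8*(-¼) = -2)
-78*((x(3) - v) + p) = -78*((14*3/(4 + 3) - 1*6) - 2) = -78*((14*3/7 - 6) - 2) = -78*((14*3*(⅐) - 6) - 2) = -78*((6 - 6) - 2) = -78*(0 - 2) = -78*(-2) = 156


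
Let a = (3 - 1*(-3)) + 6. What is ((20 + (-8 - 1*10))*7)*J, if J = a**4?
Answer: 290304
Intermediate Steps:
a = 12 (a = (3 + 3) + 6 = 6 + 6 = 12)
J = 20736 (J = 12**4 = 20736)
((20 + (-8 - 1*10))*7)*J = ((20 + (-8 - 1*10))*7)*20736 = ((20 + (-8 - 10))*7)*20736 = ((20 - 18)*7)*20736 = (2*7)*20736 = 14*20736 = 290304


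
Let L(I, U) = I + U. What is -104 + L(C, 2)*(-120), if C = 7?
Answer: -1184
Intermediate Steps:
-104 + L(C, 2)*(-120) = -104 + (7 + 2)*(-120) = -104 + 9*(-120) = -104 - 1080 = -1184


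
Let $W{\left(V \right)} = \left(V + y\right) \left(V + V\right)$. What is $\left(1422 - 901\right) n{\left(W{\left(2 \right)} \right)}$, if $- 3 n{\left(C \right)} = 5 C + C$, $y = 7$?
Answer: $-37512$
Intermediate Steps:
$W{\left(V \right)} = 2 V \left(7 + V\right)$ ($W{\left(V \right)} = \left(V + 7\right) \left(V + V\right) = \left(7 + V\right) 2 V = 2 V \left(7 + V\right)$)
$n{\left(C \right)} = - 2 C$ ($n{\left(C \right)} = - \frac{5 C + C}{3} = - \frac{6 C}{3} = - 2 C$)
$\left(1422 - 901\right) n{\left(W{\left(2 \right)} \right)} = \left(1422 - 901\right) \left(- 2 \cdot 2 \cdot 2 \left(7 + 2\right)\right) = 521 \left(- 2 \cdot 2 \cdot 2 \cdot 9\right) = 521 \left(\left(-2\right) 36\right) = 521 \left(-72\right) = -37512$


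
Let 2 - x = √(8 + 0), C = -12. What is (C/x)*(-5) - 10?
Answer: -40 - 30*√2 ≈ -82.426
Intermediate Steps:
x = 2 - 2*√2 (x = 2 - √(8 + 0) = 2 - √8 = 2 - 2*√2 ≈ -0.82843)
(C/x)*(-5) - 10 = -12/(2 - 2*√2)*(-5) - 10 = 60/(2 - 2*√2) - 10 = -10 + 60/(2 - 2*√2)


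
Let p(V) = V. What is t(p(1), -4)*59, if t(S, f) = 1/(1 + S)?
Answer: 59/2 ≈ 29.500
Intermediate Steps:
t(p(1), -4)*59 = 59/(1 + 1) = 59/2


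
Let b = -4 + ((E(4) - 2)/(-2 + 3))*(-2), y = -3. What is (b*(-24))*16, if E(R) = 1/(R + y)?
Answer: 768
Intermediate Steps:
E(R) = 1/(-3 + R) (E(R) = 1/(R - 3) = 1/(-3 + R))
b = -2 (b = -4 + ((1/(-3 + 4) - 2)/(-2 + 3))*(-2) = -4 + ((1/1 - 2)/1)*(-2) = -4 + ((1 - 2)*1)*(-2) = -4 - 1*1*(-2) = -4 - 1*(-2) = -4 + 2 = -2)
(b*(-24))*16 = -2*(-24)*16 = 48*16 = 768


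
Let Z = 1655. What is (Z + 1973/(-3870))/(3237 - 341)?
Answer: 6402877/11207520 ≈ 0.57130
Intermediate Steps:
(Z + 1973/(-3870))/(3237 - 341) = (1655 + 1973/(-3870))/(3237 - 341) = (1655 + 1973*(-1/3870))/2896 = (1655 - 1973/3870)*(1/2896) = (6402877/3870)*(1/2896) = 6402877/11207520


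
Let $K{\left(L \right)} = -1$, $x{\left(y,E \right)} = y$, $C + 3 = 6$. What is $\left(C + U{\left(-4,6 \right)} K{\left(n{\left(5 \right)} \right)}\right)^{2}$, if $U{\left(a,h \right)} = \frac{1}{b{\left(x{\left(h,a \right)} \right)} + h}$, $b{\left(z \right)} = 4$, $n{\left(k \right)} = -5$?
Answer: $\frac{841}{100} \approx 8.41$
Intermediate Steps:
$C = 3$ ($C = -3 + 6 = 3$)
$U{\left(a,h \right)} = \frac{1}{4 + h}$
$\left(C + U{\left(-4,6 \right)} K{\left(n{\left(5 \right)} \right)}\right)^{2} = \left(3 + \frac{1}{4 + 6} \left(-1\right)\right)^{2} = \left(3 + \frac{1}{10} \left(-1\right)\right)^{2} = \left(3 - \frac{1}{10}\right)^{2} = \left(\frac{29}{10}\right)^{2} = \frac{841}{100}$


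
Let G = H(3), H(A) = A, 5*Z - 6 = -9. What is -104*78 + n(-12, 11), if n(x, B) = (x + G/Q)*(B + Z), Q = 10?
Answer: -205842/25 ≈ -8233.7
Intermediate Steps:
Z = -⅗ (Z = 6/5 + (⅕)*(-9) = 6/5 - 9/5 = -⅗ ≈ -0.60000)
G = 3
n(x, B) = (-⅗ + B)*(3/10 + x) (n(x, B) = (x + 3/10)*(B - ⅗) = (x + 3*(⅒))*(-⅗ + B) = (x + 3/10)*(-⅗ + B) = (3/10 + x)*(-⅗ + B) = (-⅗ + B)*(3/10 + x))
-104*78 + n(-12, 11) = -104*78 + (-9/50 + (3/10)*11 + (⅕)*(-12)*(-3 + 5*11)) = -8112 + (-9/50 + 33/10 + (⅕)*(-12)*(-3 + 55)) = -8112 + (-9/50 + 33/10 + (⅕)*(-12)*52) = -8112 + (-9/50 + 33/10 - 624/5) = -8112 - 3042/25 = -205842/25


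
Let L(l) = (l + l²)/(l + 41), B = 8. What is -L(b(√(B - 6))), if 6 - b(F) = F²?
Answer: -4/9 ≈ -0.44444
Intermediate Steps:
b(F) = 6 - F²
L(l) = (l + l²)/(41 + l)
-L(b(√(B - 6))) = -(6 - (√(8 - 6))²)*(1 + (6 - (√(8 - 6))²))/(41 + (6 - (√(8 - 6))²)) = -(6 - (√2)²)*(1 + (6 - (√2)²))/(41 + (6 - (√2)²)) = -(6 - 1*2)*(1 + (6 - 1*2))/(41 + (6 - 1*2)) = -(6 - 2)*(1 + (6 - 2))/(41 + (6 - 2)) = -4*(1 + 4)/(41 + 4) = -4*5/45 = -1*4/9 = -4/9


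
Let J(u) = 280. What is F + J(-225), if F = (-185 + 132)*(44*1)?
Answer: -2052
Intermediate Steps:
F = -2332 (F = -53*44 = -2332)
F + J(-225) = -2332 + 280 = -2052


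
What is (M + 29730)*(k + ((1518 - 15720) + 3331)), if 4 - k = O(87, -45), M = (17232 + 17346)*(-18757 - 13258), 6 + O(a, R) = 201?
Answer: 12245467406280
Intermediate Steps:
O(a, R) = 195 (O(a, R) = -6 + 201 = 195)
M = -1107014670 (M = 34578*(-32015) = -1107014670)
k = -191 (k = 4 - 1*195 = 4 - 195 = -191)
(M + 29730)*(k + ((1518 - 15720) + 3331)) = (-1107014670 + 29730)*(-191 + ((1518 - 15720) + 3331)) = -1106984940*(-191 + (-14202 + 3331)) = -1106984940*(-191 - 10871) = -1106984940*(-11062) = 12245467406280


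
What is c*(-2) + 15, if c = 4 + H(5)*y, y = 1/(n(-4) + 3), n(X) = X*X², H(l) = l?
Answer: 437/61 ≈ 7.1639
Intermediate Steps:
n(X) = X³
y = -1/61 (y = 1/((-4)³ + 3) = 1/(-64 + 3) = 1/(-61) = -1/61 ≈ -0.016393)
c = 239/61 (c = 4 + 5*(-1/61) = 4 - 5/61 = 239/61 ≈ 3.9180)
c*(-2) + 15 = (239/61)*(-2) + 15 = -478/61 + 15 = 437/61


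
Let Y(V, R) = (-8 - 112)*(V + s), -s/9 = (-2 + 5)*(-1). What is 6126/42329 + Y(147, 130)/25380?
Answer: -4046398/5968389 ≈ -0.67797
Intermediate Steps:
s = 27 (s = -9*(-2 + 5)*(-1) = -27*(-1) = -9*(-3) = 27)
Y(V, R) = -3240 - 120*V (Y(V, R) = (-8 - 112)*(V + 27) = -120*(27 + V) = -3240 - 120*V)
6126/42329 + Y(147, 130)/25380 = 6126/42329 + (-3240 - 120*147)/25380 = 6126*(1/42329) + (-3240 - 17640)*(1/25380) = 6126/42329 - 20880*1/25380 = 6126/42329 - 116/141 = -4046398/5968389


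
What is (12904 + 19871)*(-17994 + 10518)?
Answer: -245025900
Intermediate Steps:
(12904 + 19871)*(-17994 + 10518) = 32775*(-7476) = -245025900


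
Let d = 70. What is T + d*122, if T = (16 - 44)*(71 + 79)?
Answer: 4340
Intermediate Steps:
T = -4200 (T = -28*150 = -4200)
T + d*122 = -4200 + 70*122 = -4200 + 8540 = 4340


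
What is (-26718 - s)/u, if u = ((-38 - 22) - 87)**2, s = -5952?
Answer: -6922/7203 ≈ -0.96099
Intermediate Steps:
u = 21609 (u = (-60 - 87)**2 = (-147)**2 = 21609)
(-26718 - s)/u = (-26718 - 1*(-5952))/21609 = (-26718 + 5952)*(1/21609) = -20766*1/21609 = -6922/7203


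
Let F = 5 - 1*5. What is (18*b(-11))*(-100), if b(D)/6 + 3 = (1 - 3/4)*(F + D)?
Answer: 62100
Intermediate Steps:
F = 0 (F = 5 - 5 = 0)
b(D) = -18 + 3*D/2 (b(D) = -18 + 6*((1 - 3/4)*(0 + D)) = -18 + 6*((1 - 3*1/4)*D) = -18 + 6*((1 - 3/4)*D) = -18 + 6*(D/4) = -18 + 3*D/2)
(18*b(-11))*(-100) = (18*(-18 + (3/2)*(-11)))*(-100) = (18*(-18 - 33/2))*(-100) = (18*(-69/2))*(-100) = -621*(-100) = 62100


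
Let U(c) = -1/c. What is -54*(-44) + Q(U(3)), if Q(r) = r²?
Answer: 21385/9 ≈ 2376.1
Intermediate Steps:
-54*(-44) + Q(U(3)) = -54*(-44) + (-1/3)² = 2376 + (-1*⅓)² = 2376 + (-⅓)² = 2376 + ⅑ = 21385/9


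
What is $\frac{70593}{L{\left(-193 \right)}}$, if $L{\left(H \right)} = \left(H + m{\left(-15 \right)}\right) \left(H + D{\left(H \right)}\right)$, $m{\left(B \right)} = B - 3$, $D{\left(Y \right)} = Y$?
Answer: $\frac{70593}{81446} \approx 0.86675$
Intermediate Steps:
$m{\left(B \right)} = -3 + B$
$L{\left(H \right)} = 2 H \left(-18 + H\right)$ ($L{\left(H \right)} = \left(H - 18\right) \left(H + H\right) = \left(H - 18\right) 2 H = \left(-18 + H\right) 2 H = 2 H \left(-18 + H\right)$)
$\frac{70593}{L{\left(-193 \right)}} = \frac{70593}{2 \left(-193\right) \left(-18 - 193\right)} = \frac{70593}{2 \left(-193\right) \left(-211\right)} = \frac{70593}{81446}$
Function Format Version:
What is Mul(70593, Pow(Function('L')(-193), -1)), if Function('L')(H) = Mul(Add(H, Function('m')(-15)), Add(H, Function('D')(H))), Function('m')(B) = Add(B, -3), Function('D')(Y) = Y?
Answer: Rational(70593, 81446) ≈ 0.86675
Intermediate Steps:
Function('m')(B) = Add(-3, B)
Function('L')(H) = Mul(2, H, Add(-18, H)) (Function('L')(H) = Mul(Add(H, Add(-3, -15)), Add(H, H)) = Mul(Add(H, -18), Mul(2, H)) = Mul(Add(-18, H), Mul(2, H)) = Mul(2, H, Add(-18, H)))
Mul(70593, Pow(Function('L')(-193), -1)) = Mul(70593, Pow(Mul(2, -193, Add(-18, -193)), -1)) = Mul(70593, Pow(Mul(2, -193, -211), -1)) = Mul(70593, Pow(81446, -1)) = Mul(70593, Rational(1, 81446)) = Rational(70593, 81446)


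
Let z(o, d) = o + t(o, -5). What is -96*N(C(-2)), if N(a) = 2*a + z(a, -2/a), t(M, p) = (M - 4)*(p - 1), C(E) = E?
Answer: -2880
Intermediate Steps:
t(M, p) = (-1 + p)*(-4 + M) (t(M, p) = (-4 + M)*(-1 + p) = (-1 + p)*(-4 + M))
z(o, d) = 24 - 5*o (z(o, d) = o + (4 - o - 4*(-5) + o*(-5)) = o + (4 - o + 20 - 5*o) = o + (24 - 6*o) = 24 - 5*o)
N(a) = 24 - 3*a (N(a) = 2*a + (24 - 5*a) = 24 - 3*a)
-96*N(C(-2)) = -96*(24 - 3*(-2)) = -96*(24 + 6) = -96*30 = -2880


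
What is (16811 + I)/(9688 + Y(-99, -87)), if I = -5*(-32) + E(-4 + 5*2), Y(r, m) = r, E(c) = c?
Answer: 16977/9589 ≈ 1.7705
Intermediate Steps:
I = 166 (I = -5*(-32) + (-4 + 5*2) = 160 + (-4 + 10) = 160 + 6 = 166)
(16811 + I)/(9688 + Y(-99, -87)) = (16811 + 166)/(9688 - 99) = 16977/9589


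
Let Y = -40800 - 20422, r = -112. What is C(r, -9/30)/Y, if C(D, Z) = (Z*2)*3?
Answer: 9/306110 ≈ 2.9401e-5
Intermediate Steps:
Y = -61222
C(D, Z) = 6*Z (C(D, Z) = (2*Z)*3 = 6*Z)
C(r, -9/30)/Y = (6*(-9/30))/(-61222) = (6*(-9*1/30))*(-1/61222) = (6*(-3/10))*(-1/61222) = -9/5*(-1/61222) = 9/306110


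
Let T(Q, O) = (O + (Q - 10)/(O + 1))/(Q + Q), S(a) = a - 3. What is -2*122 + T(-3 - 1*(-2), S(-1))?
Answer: -1463/6 ≈ -243.83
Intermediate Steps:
S(a) = -3 + a
T(Q, O) = (O + (-10 + Q)/(1 + O))/(2*Q) (T(Q, O) = (O + (-10 + Q)/(1 + O))/((2*Q)) = (O + (-10 + Q)/(1 + O))*(1/(2*Q)) = (O + (-10 + Q)/(1 + O))/(2*Q))
-2*122 + T(-3 - 1*(-2), S(-1)) = -2*122 + (-10 + (-3 - 1) + (-3 - 1*(-2)) + (-3 - 1)²)/(2*(-3 - 1*(-2))*(1 + (-3 - 1))) = -244 + (-10 - 4 + (-3 + 2) + (-4)²)/(2*(-3 + 2)*(1 - 4)) = -244 + (½)*(-10 - 4 - 1 + 16)/(-1*(-3)) = -244 + (½)*(-1)*(-⅓)*1 = -244 + ⅙ = -1463/6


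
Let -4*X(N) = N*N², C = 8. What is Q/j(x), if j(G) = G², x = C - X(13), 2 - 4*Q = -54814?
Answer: 73088/1656147 ≈ 0.044131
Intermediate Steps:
Q = 13704 (Q = ½ - ¼*(-54814) = ½ + 27407/2 = 13704)
X(N) = -N³/4 (X(N) = -N*N²/4 = -N³/4)
x = 2229/4 (x = 8 - (-1)*13³/4 = 8 - (-1)*2197/4 = 8 - 1*(-2197/4) = 8 + 2197/4 = 2229/4 ≈ 557.25)
Q/j(x) = 13704/((2229/4)²) = 13704/(4968441/16) = 13704*(16/4968441) = 73088/1656147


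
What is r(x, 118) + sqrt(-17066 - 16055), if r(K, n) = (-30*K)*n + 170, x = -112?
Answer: 396650 + I*sqrt(33121) ≈ 3.9665e+5 + 181.99*I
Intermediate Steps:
r(K, n) = 170 - 30*K*n (r(K, n) = -30*K*n + 170 = 170 - 30*K*n)
r(x, 118) + sqrt(-17066 - 16055) = (170 - 30*(-112)*118) + sqrt(-17066 - 16055) = (170 + 396480) + sqrt(-33121) = 396650 + I*sqrt(33121)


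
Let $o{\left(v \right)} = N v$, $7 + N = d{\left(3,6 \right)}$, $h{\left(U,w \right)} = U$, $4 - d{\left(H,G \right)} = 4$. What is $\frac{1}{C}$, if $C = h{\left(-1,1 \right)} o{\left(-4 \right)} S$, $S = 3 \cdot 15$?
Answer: $- \frac{1}{1260} \approx -0.00079365$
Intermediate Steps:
$d{\left(H,G \right)} = 0$ ($d{\left(H,G \right)} = 4 - 4 = 0$)
$N = -7$ ($N = -7 + 0 = -7$)
$o{\left(v \right)} = - 7 v$
$S = 45$
$C = -1260$ ($C = - \left(-7\right) \left(-4\right) 45 = \left(-1\right) 28 \cdot 45 = \left(-28\right) 45 = -1260$)
$\frac{1}{C} = \frac{1}{-1260} = - \frac{1}{1260}$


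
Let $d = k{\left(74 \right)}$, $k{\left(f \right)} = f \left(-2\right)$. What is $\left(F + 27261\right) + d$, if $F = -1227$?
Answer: $25886$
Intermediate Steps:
$k{\left(f \right)} = - 2 f$
$d = -148$ ($d = \left(-2\right) 74 = -148$)
$\left(F + 27261\right) + d = \left(-1227 + 27261\right) - 148 = 26034 - 148 = 25886$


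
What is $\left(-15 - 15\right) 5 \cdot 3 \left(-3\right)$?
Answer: $1350$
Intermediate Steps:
$\left(-15 - 15\right) 5 \cdot 3 \left(-3\right) = - 30 \cdot 15 \left(-3\right) = \left(-30\right) \left(-45\right) = 1350$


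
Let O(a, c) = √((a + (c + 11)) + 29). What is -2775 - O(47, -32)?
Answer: -2775 - √55 ≈ -2782.4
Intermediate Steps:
O(a, c) = √(40 + a + c) (O(a, c) = √((a + (11 + c)) + 29) = √((11 + a + c) + 29) = √(40 + a + c))
-2775 - O(47, -32) = -2775 - √(40 + 47 - 32) = -2775 - √55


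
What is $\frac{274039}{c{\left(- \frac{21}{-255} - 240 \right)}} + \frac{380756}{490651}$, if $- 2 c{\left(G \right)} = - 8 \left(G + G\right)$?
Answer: $- \frac{11366770241201}{80046766744} \approx -142.0$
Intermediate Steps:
$c{\left(G \right)} = 8 G$ ($c{\left(G \right)} = - \frac{\left(-8\right) \left(G + G\right)}{2} = - \frac{\left(-8\right) 2 G}{2} = - \frac{\left(-16\right) G}{2} = 8 G$)
$\frac{274039}{c{\left(- \frac{21}{-255} - 240 \right)}} + \frac{380756}{490651} = \frac{274039}{8 \left(- \frac{21}{-255} - 240\right)} + \frac{380756}{490651} = \frac{274039}{8 \left(\left(-21\right) \left(- \frac{1}{255}\right) - 240\right)} + 380756 \cdot \frac{1}{490651} = \frac{274039}{8 \left(\frac{7}{85} - 240\right)} + \frac{380756}{490651} = \frac{274039}{8 \left(- \frac{20393}{85}\right)} + \frac{380756}{490651} = \frac{274039}{- \frac{163144}{85}} + \frac{380756}{490651} = 274039 \left(- \frac{85}{163144}\right) + \frac{380756}{490651} = - \frac{23293315}{163144} + \frac{380756}{490651} = - \frac{11366770241201}{80046766744}$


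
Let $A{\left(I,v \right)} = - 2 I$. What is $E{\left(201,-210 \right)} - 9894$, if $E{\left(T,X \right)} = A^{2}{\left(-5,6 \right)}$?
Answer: $-9794$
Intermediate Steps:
$E{\left(T,X \right)} = 100$ ($E{\left(T,X \right)} = \left(\left(-2\right) \left(-5\right)\right)^{2} = 10^{2} = 100$)
$E{\left(201,-210 \right)} - 9894 = 100 - 9894 = -9794$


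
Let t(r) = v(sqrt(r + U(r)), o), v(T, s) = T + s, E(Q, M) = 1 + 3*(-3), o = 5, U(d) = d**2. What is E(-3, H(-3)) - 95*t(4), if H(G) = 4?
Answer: -483 - 190*sqrt(5) ≈ -907.85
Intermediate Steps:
E(Q, M) = -8 (E(Q, M) = 1 - 9 = -8)
t(r) = 5 + sqrt(r + r**2) (t(r) = sqrt(r + r**2) + 5 = 5 + sqrt(r + r**2))
E(-3, H(-3)) - 95*t(4) = -8 - 95*(5 + sqrt(4*(1 + 4))) = -8 - 95*(5 + sqrt(4*5)) = -8 - 95*(5 + sqrt(20)) = -8 - 95*(5 + 2*sqrt(5)) = -8 + (-475 - 190*sqrt(5)) = -483 - 190*sqrt(5)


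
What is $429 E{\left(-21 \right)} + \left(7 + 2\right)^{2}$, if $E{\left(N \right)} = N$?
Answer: $-8928$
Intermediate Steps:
$429 E{\left(-21 \right)} + \left(7 + 2\right)^{2} = 429 \left(-21\right) + \left(7 + 2\right)^{2} = -9009 + 9^{2} = -9009 + 81 = -8928$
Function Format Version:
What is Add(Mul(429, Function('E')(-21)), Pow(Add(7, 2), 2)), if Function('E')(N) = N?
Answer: -8928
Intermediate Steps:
Add(Mul(429, Function('E')(-21)), Pow(Add(7, 2), 2)) = Add(Mul(429, -21), Pow(Add(7, 2), 2)) = Add(-9009, Pow(9, 2)) = Add(-9009, 81) = -8928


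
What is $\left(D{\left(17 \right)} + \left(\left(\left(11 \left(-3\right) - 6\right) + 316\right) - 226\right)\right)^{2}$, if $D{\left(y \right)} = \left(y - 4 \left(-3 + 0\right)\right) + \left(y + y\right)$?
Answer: $12996$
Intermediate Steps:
$D{\left(y \right)} = 12 + 3 y$ ($D{\left(y \right)} = \left(y - -12\right) + 2 y = \left(y + 12\right) + 2 y = \left(12 + y\right) + 2 y = 12 + 3 y$)
$\left(D{\left(17 \right)} + \left(\left(\left(11 \left(-3\right) - 6\right) + 316\right) - 226\right)\right)^{2} = \left(\left(12 + 3 \cdot 17\right) + \left(\left(\left(11 \left(-3\right) - 6\right) + 316\right) - 226\right)\right)^{2} = \left(\left(12 + 51\right) + \left(\left(\left(-33 - 6\right) + 316\right) - 226\right)\right)^{2} = \left(63 + \left(\left(-39 + 316\right) - 226\right)\right)^{2} = \left(63 + \left(277 - 226\right)\right)^{2} = \left(63 + 51\right)^{2} = 114^{2} = 12996$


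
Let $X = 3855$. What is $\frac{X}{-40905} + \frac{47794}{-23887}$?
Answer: $- \frac{136473197}{65139849} \approx -2.0951$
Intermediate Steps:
$\frac{X}{-40905} + \frac{47794}{-23887} = \frac{3855}{-40905} + \frac{47794}{-23887} = 3855 \left(- \frac{1}{40905}\right) + 47794 \left(- \frac{1}{23887}\right) = - \frac{257}{2727} - \frac{47794}{23887} = - \frac{136473197}{65139849}$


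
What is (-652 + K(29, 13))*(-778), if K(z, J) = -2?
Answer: 508812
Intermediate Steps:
(-652 + K(29, 13))*(-778) = (-652 - 2)*(-778) = -654*(-778) = 508812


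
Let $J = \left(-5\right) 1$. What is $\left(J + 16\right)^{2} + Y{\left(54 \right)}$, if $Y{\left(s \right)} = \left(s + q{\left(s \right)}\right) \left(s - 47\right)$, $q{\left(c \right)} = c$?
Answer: $877$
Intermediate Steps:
$J = -5$
$Y{\left(s \right)} = 2 s \left(-47 + s\right)$ ($Y{\left(s \right)} = \left(s + s\right) \left(s - 47\right) = 2 s \left(-47 + s\right)$)
$\left(J + 16\right)^{2} + Y{\left(54 \right)} = \left(-5 + 16\right)^{2} + 2 \cdot 54 \left(-47 + 54\right) = 11^{2} + 2 \cdot 54 \cdot 7 = 121 + 756 = 877$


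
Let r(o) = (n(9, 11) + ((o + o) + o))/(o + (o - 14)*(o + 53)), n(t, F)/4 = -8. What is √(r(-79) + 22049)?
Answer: √120627707938/2339 ≈ 148.49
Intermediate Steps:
n(t, F) = -32 (n(t, F) = 4*(-8) = -32)
r(o) = (-32 + 3*o)/(o + (-14 + o)*(53 + o)) (r(o) = (-32 + ((o + o) + o))/(o + (o - 14)*(o + 53)) = (-32 + (2*o + o))/(o + (-14 + o)*(53 + o)) = (-32 + 3*o)/(o + (-14 + o)*(53 + o)))
√(r(-79) + 22049) = √((-32 + 3*(-79))/(-742 + (-79)² + 40*(-79)) + 22049) = √((-32 - 237)/(-742 + 6241 - 3160) + 22049) = √(-269/2339 + 22049) = √(51572342/2339) = √120627707938/2339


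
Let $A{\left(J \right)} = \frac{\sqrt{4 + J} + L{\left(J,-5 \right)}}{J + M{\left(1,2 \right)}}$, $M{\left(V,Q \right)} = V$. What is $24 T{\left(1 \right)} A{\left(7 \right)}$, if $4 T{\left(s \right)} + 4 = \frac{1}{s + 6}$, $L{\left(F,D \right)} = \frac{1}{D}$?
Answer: $\frac{81}{140} - \frac{81 \sqrt{11}}{28} \approx -9.0159$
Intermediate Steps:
$A{\left(J \right)} = \frac{- \frac{1}{5} + \sqrt{4 + J}}{1 + J}$ ($A{\left(J \right)} = \frac{\sqrt{4 + J} + \frac{1}{-5}}{J + 1} = \frac{\sqrt{4 + J} - \frac{1}{5}}{1 + J} = \frac{- \frac{1}{5} + \sqrt{4 + J}}{1 + J}$)
$T{\left(s \right)} = -1 + \frac{1}{4 \left(6 + s\right)}$ ($T{\left(s \right)} = -1 + \frac{1}{4 \left(s + 6\right)} = -1 + \frac{1}{4 \left(6 + s\right)}$)
$24 T{\left(1 \right)} A{\left(7 \right)} = 24 \frac{- \frac{23}{4} - 1}{6 + 1} \frac{- \frac{1}{5} + \sqrt{4 + 7}}{1 + 7} = 24 \frac{- \frac{23}{4} - 1}{7} \frac{- \frac{1}{5} + \sqrt{11}}{8} = 24 \cdot \frac{1}{7} \left(- \frac{27}{4}\right) \frac{- \frac{1}{5} + \sqrt{11}}{8} = 24 \left(- \frac{27}{28}\right) \left(- \frac{1}{40} + \frac{\sqrt{11}}{8}\right) = - \frac{162 \left(- \frac{1}{40} + \frac{\sqrt{11}}{8}\right)}{7} = \frac{81}{140} - \frac{81 \sqrt{11}}{28}$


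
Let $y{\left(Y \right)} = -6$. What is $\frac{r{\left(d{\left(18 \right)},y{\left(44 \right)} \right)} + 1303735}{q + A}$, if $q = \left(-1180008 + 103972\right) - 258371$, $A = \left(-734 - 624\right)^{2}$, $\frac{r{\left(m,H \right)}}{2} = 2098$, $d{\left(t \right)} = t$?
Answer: $\frac{435977}{169919} \approx 2.5658$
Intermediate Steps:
$r{\left(m,H \right)} = 4196$ ($r{\left(m,H \right)} = 2 \cdot 2098 = 4196$)
$A = 1844164$ ($A = \left(-1358\right)^{2} = 1844164$)
$q = -1334407$ ($q = -1076036 - 258371 = -1334407$)
$\frac{r{\left(d{\left(18 \right)},y{\left(44 \right)} \right)} + 1303735}{q + A} = \frac{4196 + 1303735}{-1334407 + 1844164} = \frac{1307931}{509757} = 1307931 \cdot \frac{1}{509757} = \frac{435977}{169919}$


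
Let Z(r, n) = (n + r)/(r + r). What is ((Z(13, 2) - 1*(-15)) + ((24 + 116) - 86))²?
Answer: 3272481/676 ≈ 4840.9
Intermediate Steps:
Z(r, n) = (n + r)/(2*r) (Z(r, n) = (n + r)/((2*r)) = (n + r)*(1/(2*r)) = (n + r)/(2*r))
((Z(13, 2) - 1*(-15)) + ((24 + 116) - 86))² = (((½)*(2 + 13)/13 - 1*(-15)) + ((24 + 116) - 86))² = (((½)*(1/13)*15 + 15) + (140 - 86))² = ((15/26 + 15) + 54)² = (405/26 + 54)² = (1809/26)² = 3272481/676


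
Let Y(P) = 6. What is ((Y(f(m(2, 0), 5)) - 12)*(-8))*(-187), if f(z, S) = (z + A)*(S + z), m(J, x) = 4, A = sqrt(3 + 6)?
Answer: -8976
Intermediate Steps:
A = 3 (A = sqrt(9) = 3)
f(z, S) = (3 + z)*(S + z) (f(z, S) = (z + 3)*(S + z) = (3 + z)*(S + z))
((Y(f(m(2, 0), 5)) - 12)*(-8))*(-187) = ((6 - 12)*(-8))*(-187) = -6*(-8)*(-187) = 48*(-187) = -8976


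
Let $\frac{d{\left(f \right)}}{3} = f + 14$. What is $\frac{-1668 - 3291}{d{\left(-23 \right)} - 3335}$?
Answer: $\frac{4959}{3362} \approx 1.475$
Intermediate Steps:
$d{\left(f \right)} = 42 + 3 f$ ($d{\left(f \right)} = 3 \left(f + 14\right) = 3 \left(14 + f\right) = 42 + 3 f$)
$\frac{-1668 - 3291}{d{\left(-23 \right)} - 3335} = \frac{-1668 - 3291}{\left(42 + 3 \left(-23\right)\right) - 3335} = - \frac{4959}{\left(42 - 69\right) - 3335} = - \frac{4959}{-27 - 3335} = - \frac{4959}{-3362} = \left(-4959\right) \left(- \frac{1}{3362}\right) = \frac{4959}{3362}$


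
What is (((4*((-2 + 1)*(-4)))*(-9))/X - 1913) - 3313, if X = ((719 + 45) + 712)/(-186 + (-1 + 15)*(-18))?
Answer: -212514/41 ≈ -5183.3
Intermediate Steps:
X = -246/73 (X = (764 + 712)/(-186 + 14*(-18)) = 1476/(-186 - 252) = 1476/(-438) = 1476*(-1/438) = -246/73 ≈ -3.3699)
(((4*((-2 + 1)*(-4)))*(-9))/X - 1913) - 3313 = (((4*((-2 + 1)*(-4)))*(-9))/(-246/73) - 1913) - 3313 = (((4*(-1*(-4)))*(-9))*(-73/246) - 1913) - 3313 = (((4*4)*(-9))*(-73/246) - 1913) - 3313 = ((16*(-9))*(-73/246) - 1913) - 3313 = (-144*(-73/246) - 1913) - 3313 = (1752/41 - 1913) - 3313 = -76681/41 - 3313 = -212514/41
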